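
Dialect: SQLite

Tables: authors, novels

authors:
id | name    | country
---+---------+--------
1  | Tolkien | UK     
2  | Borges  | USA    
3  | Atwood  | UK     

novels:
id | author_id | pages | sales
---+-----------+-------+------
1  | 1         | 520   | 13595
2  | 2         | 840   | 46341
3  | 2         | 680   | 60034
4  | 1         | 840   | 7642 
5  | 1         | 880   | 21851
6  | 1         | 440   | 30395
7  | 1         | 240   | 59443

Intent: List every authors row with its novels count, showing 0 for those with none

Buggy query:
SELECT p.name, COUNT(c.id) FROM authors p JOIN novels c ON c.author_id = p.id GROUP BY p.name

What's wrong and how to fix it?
Bug: An inner join excludes parents with zero children

Fix: Switch to LEFT JOIN to retain unmatched parent rows

Corrected query:
SELECT p.name, COUNT(c.id) FROM authors p LEFT JOIN novels c ON c.author_id = p.id GROUP BY p.name

Result:
name    | COUNT(c.id)
--------+------------
Atwood  | 0          
Borges  | 2          
Tolkien | 5          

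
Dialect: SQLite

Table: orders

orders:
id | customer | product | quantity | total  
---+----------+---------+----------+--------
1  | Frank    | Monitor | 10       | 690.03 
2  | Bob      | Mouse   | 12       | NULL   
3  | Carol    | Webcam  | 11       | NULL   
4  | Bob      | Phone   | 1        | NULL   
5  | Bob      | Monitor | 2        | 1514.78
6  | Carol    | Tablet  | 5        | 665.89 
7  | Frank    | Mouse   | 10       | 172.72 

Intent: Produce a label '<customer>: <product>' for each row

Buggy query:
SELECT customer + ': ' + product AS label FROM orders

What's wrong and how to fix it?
Bug: SQLite uses || for string concatenation; + coerces text to numbers (yielding 0)

Fix: Use the || operator for string concatenation

Corrected query:
SELECT customer || ': ' || product AS label FROM orders

Result:
label         
--------------
Frank: Monitor
Bob: Mouse    
Carol: Webcam 
Bob: Phone    
Bob: Monitor  
Carol: Tablet 
Frank: Mouse  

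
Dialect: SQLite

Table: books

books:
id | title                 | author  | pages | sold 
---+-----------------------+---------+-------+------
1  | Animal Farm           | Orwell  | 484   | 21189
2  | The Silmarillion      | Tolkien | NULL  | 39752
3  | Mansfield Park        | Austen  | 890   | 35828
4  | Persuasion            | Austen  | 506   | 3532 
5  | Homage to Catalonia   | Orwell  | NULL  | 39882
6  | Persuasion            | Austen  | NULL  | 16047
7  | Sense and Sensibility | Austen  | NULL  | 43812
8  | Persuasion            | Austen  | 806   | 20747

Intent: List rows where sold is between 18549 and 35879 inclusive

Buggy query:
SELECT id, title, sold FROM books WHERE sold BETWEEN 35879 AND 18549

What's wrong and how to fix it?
Bug: BETWEEN expects the lower bound first; with 35879 AND 18549 the range is empty

Fix: Write BETWEEN 18549 AND 35879

Corrected query:
SELECT id, title, sold FROM books WHERE sold BETWEEN 18549 AND 35879

Result:
id | title          | sold 
---+----------------+------
1  | Animal Farm    | 21189
3  | Mansfield Park | 35828
8  | Persuasion     | 20747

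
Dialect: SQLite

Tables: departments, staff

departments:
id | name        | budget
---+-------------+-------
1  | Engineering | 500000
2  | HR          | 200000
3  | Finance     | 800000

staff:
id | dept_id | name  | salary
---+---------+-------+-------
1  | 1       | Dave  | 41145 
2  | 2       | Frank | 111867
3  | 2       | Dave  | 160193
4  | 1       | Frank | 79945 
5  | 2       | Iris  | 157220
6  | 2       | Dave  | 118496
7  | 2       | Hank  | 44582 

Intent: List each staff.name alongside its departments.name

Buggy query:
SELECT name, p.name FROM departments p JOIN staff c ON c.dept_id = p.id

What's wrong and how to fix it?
Bug: Both tables have a 'name' column; the unqualified reference is ambiguous

Fix: Prefix ambiguous columns with the table alias

Corrected query:
SELECT c.name, p.name FROM departments p JOIN staff c ON c.dept_id = p.id

Result:
name  | name       
------+------------
Dave  | Engineering
Frank | HR         
Dave  | HR         
Frank | Engineering
Iris  | HR         
Dave  | HR         
Hank  | HR         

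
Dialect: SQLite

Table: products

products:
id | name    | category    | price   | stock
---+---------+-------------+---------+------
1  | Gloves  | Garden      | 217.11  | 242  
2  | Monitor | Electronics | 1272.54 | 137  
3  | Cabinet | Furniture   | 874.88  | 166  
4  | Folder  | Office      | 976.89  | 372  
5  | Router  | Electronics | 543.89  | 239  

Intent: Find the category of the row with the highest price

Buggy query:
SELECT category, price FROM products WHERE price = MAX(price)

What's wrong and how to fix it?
Bug: WHERE is evaluated per row; an aggregate over the whole table isn't defined there

Fix: Use a subquery: WHERE price = (SELECT MAX(price) FROM products)

Corrected query:
SELECT category, price FROM products WHERE price = (SELECT MAX(price) FROM products)

Result:
category    | price  
------------+--------
Electronics | 1272.54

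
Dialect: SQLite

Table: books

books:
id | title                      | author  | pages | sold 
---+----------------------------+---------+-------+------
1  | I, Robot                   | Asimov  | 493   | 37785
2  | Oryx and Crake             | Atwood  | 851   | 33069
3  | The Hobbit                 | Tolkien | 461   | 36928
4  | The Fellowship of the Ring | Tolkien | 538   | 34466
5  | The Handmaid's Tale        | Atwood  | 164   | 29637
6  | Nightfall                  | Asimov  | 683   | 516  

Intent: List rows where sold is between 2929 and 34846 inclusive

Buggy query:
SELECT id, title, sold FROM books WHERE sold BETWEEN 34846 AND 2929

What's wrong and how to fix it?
Bug: BETWEEN expects the lower bound first; with 34846 AND 2929 the range is empty

Fix: Write BETWEEN 2929 AND 34846

Corrected query:
SELECT id, title, sold FROM books WHERE sold BETWEEN 2929 AND 34846

Result:
id | title                      | sold 
---+----------------------------+------
2  | Oryx and Crake             | 33069
4  | The Fellowship of the Ring | 34466
5  | The Handmaid's Tale        | 29637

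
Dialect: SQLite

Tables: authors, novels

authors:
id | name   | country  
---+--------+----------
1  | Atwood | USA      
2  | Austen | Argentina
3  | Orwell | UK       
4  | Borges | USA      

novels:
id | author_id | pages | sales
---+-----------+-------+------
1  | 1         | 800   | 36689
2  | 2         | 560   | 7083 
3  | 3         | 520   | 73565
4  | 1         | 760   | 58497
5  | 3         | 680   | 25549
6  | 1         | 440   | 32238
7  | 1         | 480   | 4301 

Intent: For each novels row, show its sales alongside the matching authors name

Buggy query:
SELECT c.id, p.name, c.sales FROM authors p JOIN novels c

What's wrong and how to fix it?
Bug: Missing join condition: each novels row is matched to all authors rows instead of just its own

Fix: Specify the join condition linking the foreign key to the parent id

Corrected query:
SELECT c.id, p.name, c.sales FROM authors p JOIN novels c ON c.author_id = p.id

Result:
id | name   | sales
---+--------+------
1  | Atwood | 36689
2  | Austen | 7083 
3  | Orwell | 73565
4  | Atwood | 58497
5  | Orwell | 25549
6  | Atwood | 32238
7  | Atwood | 4301 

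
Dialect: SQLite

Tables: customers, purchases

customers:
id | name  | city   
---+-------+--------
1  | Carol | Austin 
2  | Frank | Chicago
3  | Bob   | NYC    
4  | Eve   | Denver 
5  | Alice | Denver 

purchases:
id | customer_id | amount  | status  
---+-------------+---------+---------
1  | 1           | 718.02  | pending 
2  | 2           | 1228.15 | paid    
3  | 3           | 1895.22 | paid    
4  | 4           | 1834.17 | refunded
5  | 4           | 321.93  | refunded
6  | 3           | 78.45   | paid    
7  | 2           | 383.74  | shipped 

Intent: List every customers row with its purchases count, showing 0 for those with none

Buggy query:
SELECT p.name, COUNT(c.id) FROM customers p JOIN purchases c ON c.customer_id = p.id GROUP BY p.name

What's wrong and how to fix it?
Bug: An inner join excludes parents with zero children

Fix: Use LEFT JOIN so parents without children still appear (COUNT(c.id) gives 0)

Corrected query:
SELECT p.name, COUNT(c.id) FROM customers p LEFT JOIN purchases c ON c.customer_id = p.id GROUP BY p.name

Result:
name  | COUNT(c.id)
------+------------
Alice | 0          
Bob   | 2          
Carol | 1          
Eve   | 2          
Frank | 2          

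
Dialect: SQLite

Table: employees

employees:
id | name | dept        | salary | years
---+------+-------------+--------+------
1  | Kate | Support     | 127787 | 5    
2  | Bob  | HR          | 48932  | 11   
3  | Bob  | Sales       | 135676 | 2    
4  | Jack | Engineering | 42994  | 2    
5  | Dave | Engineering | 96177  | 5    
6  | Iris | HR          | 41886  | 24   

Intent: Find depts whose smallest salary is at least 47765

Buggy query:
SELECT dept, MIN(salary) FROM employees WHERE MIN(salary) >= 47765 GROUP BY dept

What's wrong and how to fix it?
Bug: Aggregates like MIN are computed per group after WHERE runs

Fix: Replace WHERE with HAVING after the GROUP BY

Corrected query:
SELECT dept, MIN(salary) FROM employees GROUP BY dept HAVING MIN(salary) >= 47765

Result:
dept    | MIN(salary)
--------+------------
Sales   | 135676     
Support | 127787     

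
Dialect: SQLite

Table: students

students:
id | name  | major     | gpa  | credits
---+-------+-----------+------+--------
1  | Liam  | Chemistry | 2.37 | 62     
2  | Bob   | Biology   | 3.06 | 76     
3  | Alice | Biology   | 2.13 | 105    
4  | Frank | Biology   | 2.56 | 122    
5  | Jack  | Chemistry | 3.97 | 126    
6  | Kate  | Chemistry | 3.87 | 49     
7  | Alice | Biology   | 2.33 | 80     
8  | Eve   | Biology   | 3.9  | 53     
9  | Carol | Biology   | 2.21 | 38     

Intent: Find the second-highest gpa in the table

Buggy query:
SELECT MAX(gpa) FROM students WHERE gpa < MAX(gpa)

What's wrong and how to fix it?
Bug: MAX(gpa) on the right of the comparison is an aggregate-in-WHERE error

Fix: Put the inner MAX in a scalar subquery

Corrected query:
SELECT MAX(gpa) FROM students WHERE gpa < (SELECT MAX(gpa) FROM students)

Result:
MAX(gpa)
--------
3.9     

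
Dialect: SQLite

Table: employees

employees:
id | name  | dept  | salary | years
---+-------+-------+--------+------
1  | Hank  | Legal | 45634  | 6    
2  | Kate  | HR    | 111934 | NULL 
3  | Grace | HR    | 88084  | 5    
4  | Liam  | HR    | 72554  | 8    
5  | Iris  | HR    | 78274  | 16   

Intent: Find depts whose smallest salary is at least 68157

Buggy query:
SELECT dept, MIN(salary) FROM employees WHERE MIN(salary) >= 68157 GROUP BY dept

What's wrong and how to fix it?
Bug: MIN() in WHERE is a misuse of aggregate

Fix: Use HAVING for the per-group MIN condition

Corrected query:
SELECT dept, MIN(salary) FROM employees GROUP BY dept HAVING MIN(salary) >= 68157

Result:
dept | MIN(salary)
-----+------------
HR   | 72554      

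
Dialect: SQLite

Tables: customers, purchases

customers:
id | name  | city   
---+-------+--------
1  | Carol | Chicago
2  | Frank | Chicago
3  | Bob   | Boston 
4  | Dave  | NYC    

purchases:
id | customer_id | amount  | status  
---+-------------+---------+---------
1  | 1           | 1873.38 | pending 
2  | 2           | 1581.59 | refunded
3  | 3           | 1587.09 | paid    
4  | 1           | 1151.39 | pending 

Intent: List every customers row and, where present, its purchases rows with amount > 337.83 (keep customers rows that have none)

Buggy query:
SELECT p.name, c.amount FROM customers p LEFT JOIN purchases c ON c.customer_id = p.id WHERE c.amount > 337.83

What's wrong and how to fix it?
Bug: A WHERE condition on the right-hand table after LEFT JOIN drops unmatched parents

Fix: Move the right-table condition into the ON clause so unmatched parents are kept

Corrected query:
SELECT p.name, c.amount FROM customers p LEFT JOIN purchases c ON c.customer_id = p.id AND c.amount > 337.83

Result:
name  | amount 
------+--------
Carol | 1151.39
Carol | 1873.38
Frank | 1581.59
Bob   | 1587.09
Dave  | NULL   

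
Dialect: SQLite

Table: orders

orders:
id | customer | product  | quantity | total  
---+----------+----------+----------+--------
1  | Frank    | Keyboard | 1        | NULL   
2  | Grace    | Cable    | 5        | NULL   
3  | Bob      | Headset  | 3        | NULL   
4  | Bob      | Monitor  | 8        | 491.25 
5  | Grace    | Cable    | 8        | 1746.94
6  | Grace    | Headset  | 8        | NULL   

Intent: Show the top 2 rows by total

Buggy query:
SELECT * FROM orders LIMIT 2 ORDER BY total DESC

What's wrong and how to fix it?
Bug: LIMIT must come after ORDER BY

Fix: Swap the clauses: ORDER BY first, then LIMIT

Corrected query:
SELECT * FROM orders ORDER BY total DESC LIMIT 2

Result:
id | customer | product | quantity | total  
---+----------+---------+----------+--------
5  | Grace    | Cable   | 8        | 1746.94
4  | Bob      | Monitor | 8        | 491.25 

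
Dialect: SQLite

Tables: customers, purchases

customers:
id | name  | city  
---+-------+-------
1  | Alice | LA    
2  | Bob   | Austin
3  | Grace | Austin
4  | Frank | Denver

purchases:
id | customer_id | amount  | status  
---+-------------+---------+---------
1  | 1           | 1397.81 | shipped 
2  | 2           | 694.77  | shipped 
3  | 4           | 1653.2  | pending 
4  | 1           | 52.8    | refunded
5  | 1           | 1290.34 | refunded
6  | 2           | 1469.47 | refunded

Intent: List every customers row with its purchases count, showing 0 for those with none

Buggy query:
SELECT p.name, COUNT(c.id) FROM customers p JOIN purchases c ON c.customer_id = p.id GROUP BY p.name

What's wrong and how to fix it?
Bug: An inner join excludes parents with zero children

Fix: Switch to LEFT JOIN to retain unmatched parent rows

Corrected query:
SELECT p.name, COUNT(c.id) FROM customers p LEFT JOIN purchases c ON c.customer_id = p.id GROUP BY p.name

Result:
name  | COUNT(c.id)
------+------------
Alice | 3          
Bob   | 2          
Frank | 1          
Grace | 0          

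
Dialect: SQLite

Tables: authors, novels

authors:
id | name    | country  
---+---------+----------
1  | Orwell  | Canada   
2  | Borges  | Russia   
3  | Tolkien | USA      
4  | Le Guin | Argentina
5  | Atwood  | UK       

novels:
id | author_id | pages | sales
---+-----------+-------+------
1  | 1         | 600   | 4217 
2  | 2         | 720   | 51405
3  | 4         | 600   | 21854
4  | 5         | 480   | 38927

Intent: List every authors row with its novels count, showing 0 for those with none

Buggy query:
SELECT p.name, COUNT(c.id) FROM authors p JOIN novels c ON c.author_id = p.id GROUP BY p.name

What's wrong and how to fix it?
Bug: An inner join excludes parents with zero children

Fix: Use LEFT JOIN so parents without children still appear (COUNT(c.id) gives 0)

Corrected query:
SELECT p.name, COUNT(c.id) FROM authors p LEFT JOIN novels c ON c.author_id = p.id GROUP BY p.name

Result:
name    | COUNT(c.id)
--------+------------
Atwood  | 1          
Borges  | 1          
Le Guin | 1          
Orwell  | 1          
Tolkien | 0          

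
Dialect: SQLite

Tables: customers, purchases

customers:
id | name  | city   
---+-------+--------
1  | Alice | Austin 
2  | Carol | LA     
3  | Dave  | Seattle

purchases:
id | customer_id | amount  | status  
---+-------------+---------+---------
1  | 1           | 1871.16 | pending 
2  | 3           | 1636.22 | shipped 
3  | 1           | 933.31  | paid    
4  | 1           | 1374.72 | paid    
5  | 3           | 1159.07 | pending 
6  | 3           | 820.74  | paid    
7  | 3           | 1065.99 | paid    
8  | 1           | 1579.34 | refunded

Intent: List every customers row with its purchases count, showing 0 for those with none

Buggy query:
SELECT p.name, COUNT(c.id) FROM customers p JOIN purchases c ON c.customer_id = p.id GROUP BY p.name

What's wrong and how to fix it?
Bug: An inner join excludes parents with zero children

Fix: Switch to LEFT JOIN to retain unmatched parent rows

Corrected query:
SELECT p.name, COUNT(c.id) FROM customers p LEFT JOIN purchases c ON c.customer_id = p.id GROUP BY p.name

Result:
name  | COUNT(c.id)
------+------------
Alice | 4          
Carol | 0          
Dave  | 4          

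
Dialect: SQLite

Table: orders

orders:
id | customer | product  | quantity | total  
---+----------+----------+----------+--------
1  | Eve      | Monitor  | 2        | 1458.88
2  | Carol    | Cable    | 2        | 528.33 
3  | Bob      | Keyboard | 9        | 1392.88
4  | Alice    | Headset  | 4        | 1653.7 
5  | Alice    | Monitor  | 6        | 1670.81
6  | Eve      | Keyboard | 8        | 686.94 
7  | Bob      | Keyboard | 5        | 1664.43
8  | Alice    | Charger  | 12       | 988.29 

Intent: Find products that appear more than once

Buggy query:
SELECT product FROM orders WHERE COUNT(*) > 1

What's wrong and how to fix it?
Bug: WHERE can't reference COUNT(*); aggregates are computed after WHERE

Fix: Group first, then use HAVING for the count condition

Corrected query:
SELECT product FROM orders GROUP BY product HAVING COUNT(*) > 1

Result:
product 
--------
Keyboard
Monitor 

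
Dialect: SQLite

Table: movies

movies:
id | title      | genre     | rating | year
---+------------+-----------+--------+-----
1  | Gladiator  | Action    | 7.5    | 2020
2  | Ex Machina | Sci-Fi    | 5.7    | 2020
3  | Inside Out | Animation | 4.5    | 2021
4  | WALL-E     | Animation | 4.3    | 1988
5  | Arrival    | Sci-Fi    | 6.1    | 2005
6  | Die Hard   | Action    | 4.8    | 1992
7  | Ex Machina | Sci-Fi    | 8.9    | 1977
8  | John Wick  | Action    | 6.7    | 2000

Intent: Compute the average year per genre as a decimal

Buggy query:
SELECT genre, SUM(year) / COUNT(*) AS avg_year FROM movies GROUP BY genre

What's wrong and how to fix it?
Bug: Both operands are integers, so '/' performs integer division and truncates

Fix: Cast one side to REAL so the division keeps the fractional part

Corrected query:
SELECT genre, SUM(year) * 1.0 / COUNT(*) AS avg_year FROM movies GROUP BY genre

Result:
genre     | avg_year   
----------+------------
Action    | 2004       
Animation | 2004.5     
Sci-Fi    | 2000.666667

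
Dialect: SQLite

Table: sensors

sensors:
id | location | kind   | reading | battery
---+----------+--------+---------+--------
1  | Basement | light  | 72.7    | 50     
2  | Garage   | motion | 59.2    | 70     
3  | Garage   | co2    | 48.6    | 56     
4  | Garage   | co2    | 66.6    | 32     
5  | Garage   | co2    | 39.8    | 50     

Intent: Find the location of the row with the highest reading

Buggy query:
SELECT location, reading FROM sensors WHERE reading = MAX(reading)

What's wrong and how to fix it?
Bug: WHERE is evaluated per row; an aggregate over the whole table isn't defined there

Fix: Use a subquery: WHERE reading = (SELECT MAX(reading) FROM sensors)

Corrected query:
SELECT location, reading FROM sensors WHERE reading = (SELECT MAX(reading) FROM sensors)

Result:
location | reading
---------+--------
Basement | 72.7   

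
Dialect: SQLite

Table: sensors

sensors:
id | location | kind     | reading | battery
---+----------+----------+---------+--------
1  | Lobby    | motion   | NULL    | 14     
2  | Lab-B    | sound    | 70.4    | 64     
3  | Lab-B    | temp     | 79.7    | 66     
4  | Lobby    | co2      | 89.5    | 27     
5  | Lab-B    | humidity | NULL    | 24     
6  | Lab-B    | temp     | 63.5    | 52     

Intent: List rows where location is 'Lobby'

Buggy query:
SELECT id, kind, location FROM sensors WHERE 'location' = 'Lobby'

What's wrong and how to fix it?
Bug: 'location' in single quotes is a string literal, not the column; the comparison is literal-vs-literal and never true

Fix: Reference the column as location without single quotes

Corrected query:
SELECT id, kind, location FROM sensors WHERE location = 'Lobby'

Result:
id | kind   | location
---+--------+---------
1  | motion | Lobby   
4  | co2    | Lobby   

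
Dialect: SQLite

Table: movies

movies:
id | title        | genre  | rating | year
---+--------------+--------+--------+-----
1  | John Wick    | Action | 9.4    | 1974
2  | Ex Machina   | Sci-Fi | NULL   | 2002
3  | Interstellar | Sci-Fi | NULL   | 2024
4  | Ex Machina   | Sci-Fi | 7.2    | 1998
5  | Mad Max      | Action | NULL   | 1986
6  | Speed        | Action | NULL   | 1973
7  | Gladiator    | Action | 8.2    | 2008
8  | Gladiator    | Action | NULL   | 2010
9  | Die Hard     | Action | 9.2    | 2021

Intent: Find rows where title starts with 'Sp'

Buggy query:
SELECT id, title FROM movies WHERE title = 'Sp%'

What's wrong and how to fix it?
Bug: '=' compares the literal string including the % character; pattern matching needs LIKE

Fix: Replace '=' with LIKE so 'Sp%' is treated as a pattern

Corrected query:
SELECT id, title FROM movies WHERE title LIKE 'Sp%'

Result:
id | title
---+------
6  | Speed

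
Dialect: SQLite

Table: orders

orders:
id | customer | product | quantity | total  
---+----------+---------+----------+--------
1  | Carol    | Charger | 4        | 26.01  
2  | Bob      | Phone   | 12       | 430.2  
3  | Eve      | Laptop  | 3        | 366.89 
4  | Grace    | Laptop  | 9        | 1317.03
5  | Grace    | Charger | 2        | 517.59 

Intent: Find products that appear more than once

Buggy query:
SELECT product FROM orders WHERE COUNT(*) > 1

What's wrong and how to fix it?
Bug: COUNT(*) is an aggregate and cannot be used in WHERE

Fix: Group first, then use HAVING for the count condition

Corrected query:
SELECT product FROM orders GROUP BY product HAVING COUNT(*) > 1

Result:
product
-------
Charger
Laptop 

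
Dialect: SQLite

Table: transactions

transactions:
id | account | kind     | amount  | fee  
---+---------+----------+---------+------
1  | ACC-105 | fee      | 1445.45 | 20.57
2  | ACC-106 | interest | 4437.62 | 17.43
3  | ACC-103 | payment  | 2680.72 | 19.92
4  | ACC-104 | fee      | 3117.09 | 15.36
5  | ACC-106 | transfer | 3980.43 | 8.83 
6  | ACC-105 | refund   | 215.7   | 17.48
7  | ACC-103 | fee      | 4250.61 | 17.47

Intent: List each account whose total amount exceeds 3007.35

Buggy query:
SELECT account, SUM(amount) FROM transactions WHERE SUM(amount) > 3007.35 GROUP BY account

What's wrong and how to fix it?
Bug: WHERE runs before GROUP BY, so aggregates aren't available there

Fix: Use HAVING (which filters groups after aggregation) instead of WHERE

Corrected query:
SELECT account, SUM(amount) FROM transactions GROUP BY account HAVING SUM(amount) > 3007.35

Result:
account | SUM(amount)
--------+------------
ACC-103 | 6931.33    
ACC-104 | 3117.09    
ACC-106 | 8418.05    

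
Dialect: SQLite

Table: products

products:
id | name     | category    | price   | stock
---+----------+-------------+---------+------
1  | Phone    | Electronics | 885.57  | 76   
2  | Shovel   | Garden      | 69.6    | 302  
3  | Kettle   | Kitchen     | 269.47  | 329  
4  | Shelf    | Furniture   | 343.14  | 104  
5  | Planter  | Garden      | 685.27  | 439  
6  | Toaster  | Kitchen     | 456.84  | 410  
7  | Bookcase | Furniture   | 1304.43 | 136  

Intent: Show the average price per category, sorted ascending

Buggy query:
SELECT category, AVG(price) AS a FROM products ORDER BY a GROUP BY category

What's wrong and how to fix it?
Bug: GROUP BY must precede ORDER BY

Fix: Move ORDER BY to the end, after GROUP BY

Corrected query:
SELECT category, AVG(price) AS a FROM products GROUP BY category ORDER BY a

Result:
category    | a      
------------+--------
Kitchen     | 363.155
Garden      | 377.435
Furniture   | 823.785
Electronics | 885.57 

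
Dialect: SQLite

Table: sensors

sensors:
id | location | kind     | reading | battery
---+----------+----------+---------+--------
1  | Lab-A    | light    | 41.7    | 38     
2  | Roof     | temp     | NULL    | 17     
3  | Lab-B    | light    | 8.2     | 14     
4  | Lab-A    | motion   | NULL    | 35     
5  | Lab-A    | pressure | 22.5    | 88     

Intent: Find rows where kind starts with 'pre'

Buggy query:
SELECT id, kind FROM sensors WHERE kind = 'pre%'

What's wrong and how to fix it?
Bug: Wildcards only work with LIKE; '=' treats '%' as a literal character

Fix: Replace '=' with LIKE so 'pre%' is treated as a pattern

Corrected query:
SELECT id, kind FROM sensors WHERE kind LIKE 'pre%'

Result:
id | kind    
---+---------
5  | pressure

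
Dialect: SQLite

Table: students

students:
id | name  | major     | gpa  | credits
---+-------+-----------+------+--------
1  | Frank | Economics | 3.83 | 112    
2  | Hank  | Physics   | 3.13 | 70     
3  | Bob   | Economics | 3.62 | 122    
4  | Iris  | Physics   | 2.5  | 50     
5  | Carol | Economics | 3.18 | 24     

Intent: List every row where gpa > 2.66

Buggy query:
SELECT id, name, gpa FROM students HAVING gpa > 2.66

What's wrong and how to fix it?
Bug: HAVING filters the output of aggregation, but this query has no GROUP BY and no aggregate functions, so SQLite rejects it (HAVING clause on a non-aggregate query); the condition here is per row

Fix: Replace HAVING with WHERE since the condition applies to individual rows

Corrected query:
SELECT id, name, gpa FROM students WHERE gpa > 2.66

Result:
id | name  | gpa 
---+-------+-----
1  | Frank | 3.83
2  | Hank  | 3.13
3  | Bob   | 3.62
5  | Carol | 3.18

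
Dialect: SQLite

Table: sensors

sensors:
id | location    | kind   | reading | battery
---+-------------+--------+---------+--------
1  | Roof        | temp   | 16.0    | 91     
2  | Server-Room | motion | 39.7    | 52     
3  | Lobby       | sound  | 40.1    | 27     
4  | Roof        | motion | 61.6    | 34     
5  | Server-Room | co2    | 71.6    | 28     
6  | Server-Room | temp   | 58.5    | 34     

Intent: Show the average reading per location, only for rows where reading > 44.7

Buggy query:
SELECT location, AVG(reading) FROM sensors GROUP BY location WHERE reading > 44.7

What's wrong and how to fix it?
Bug: Row-level WHERE must come before GROUP BY in the clause order

Fix: Place WHERE between FROM and GROUP BY

Corrected query:
SELECT location, AVG(reading) FROM sensors WHERE reading > 44.7 GROUP BY location

Result:
location    | AVG(reading)
------------+-------------
Roof        | 61.6        
Server-Room | 65.05       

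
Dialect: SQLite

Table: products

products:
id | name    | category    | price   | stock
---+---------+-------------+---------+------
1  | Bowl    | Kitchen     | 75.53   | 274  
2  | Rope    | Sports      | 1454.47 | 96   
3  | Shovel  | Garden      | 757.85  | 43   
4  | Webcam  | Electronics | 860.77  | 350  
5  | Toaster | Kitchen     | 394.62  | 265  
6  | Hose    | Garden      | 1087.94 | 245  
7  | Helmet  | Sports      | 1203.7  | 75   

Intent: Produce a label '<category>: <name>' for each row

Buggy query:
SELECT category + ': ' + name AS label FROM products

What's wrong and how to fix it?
Bug: SQLite uses || for string concatenation; + coerces text to numbers (yielding 0)

Fix: Use the || operator for string concatenation

Corrected query:
SELECT category || ': ' || name AS label FROM products

Result:
label              
-------------------
Kitchen: Bowl      
Sports: Rope       
Garden: Shovel     
Electronics: Webcam
Kitchen: Toaster   
Garden: Hose       
Sports: Helmet     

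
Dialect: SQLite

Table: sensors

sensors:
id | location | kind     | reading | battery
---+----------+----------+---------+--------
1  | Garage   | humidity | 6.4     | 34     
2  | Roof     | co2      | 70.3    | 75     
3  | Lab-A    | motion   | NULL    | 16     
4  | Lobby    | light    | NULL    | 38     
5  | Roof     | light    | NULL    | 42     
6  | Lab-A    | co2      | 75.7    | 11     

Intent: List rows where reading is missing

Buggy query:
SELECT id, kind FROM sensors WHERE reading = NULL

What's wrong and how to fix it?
Bug: '= NULL' is always unknown in SQL three-valued logic, so no rows match

Fix: Replace '= NULL' with 'IS NULL'

Corrected query:
SELECT id, kind FROM sensors WHERE reading IS NULL

Result:
id | kind  
---+-------
3  | motion
4  | light 
5  | light 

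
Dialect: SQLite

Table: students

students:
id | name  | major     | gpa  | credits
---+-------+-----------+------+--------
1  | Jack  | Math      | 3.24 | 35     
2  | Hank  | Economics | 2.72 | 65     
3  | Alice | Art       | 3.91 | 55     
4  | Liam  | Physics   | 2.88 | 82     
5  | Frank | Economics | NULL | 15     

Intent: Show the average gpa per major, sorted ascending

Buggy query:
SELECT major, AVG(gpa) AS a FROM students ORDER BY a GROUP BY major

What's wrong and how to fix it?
Bug: ORDER BY appears before GROUP BY; SQL clause order requires GROUP BY first

Fix: Move ORDER BY to the end, after GROUP BY

Corrected query:
SELECT major, AVG(gpa) AS a FROM students GROUP BY major ORDER BY a

Result:
major     | a   
----------+-----
Economics | 2.72
Physics   | 2.88
Math      | 3.24
Art       | 3.91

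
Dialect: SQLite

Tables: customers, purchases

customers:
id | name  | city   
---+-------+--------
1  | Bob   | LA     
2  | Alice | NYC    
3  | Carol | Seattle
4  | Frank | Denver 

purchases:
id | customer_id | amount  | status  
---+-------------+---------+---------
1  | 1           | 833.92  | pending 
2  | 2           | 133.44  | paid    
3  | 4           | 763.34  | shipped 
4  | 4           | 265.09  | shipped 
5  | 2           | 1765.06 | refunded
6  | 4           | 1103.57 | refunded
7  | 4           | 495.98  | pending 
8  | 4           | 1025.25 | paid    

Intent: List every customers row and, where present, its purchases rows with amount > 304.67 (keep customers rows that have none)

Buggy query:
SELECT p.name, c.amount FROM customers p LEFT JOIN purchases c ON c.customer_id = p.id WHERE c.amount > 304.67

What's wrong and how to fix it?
Bug: A WHERE condition on the right-hand table after LEFT JOIN drops unmatched parents

Fix: Put 'c.amount > 304.67' in the JOIN's ON clause instead of WHERE

Corrected query:
SELECT p.name, c.amount FROM customers p LEFT JOIN purchases c ON c.customer_id = p.id AND c.amount > 304.67

Result:
name  | amount 
------+--------
Bob   | 833.92 
Alice | 1765.06
Carol | NULL   
Frank | 495.98 
Frank | 763.34 
Frank | 1025.25
Frank | 1103.57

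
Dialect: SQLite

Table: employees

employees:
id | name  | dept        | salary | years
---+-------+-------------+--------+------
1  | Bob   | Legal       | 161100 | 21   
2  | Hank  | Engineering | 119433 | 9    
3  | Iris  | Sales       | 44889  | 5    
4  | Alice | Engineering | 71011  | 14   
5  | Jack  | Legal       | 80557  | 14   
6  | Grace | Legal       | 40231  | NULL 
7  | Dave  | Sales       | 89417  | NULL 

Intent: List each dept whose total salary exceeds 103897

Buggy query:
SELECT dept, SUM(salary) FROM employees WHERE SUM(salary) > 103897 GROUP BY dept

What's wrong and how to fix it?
Bug: SUM(salary) is an aggregate, but WHERE filters rows before aggregation

Fix: Move the aggregate condition to a HAVING clause

Corrected query:
SELECT dept, SUM(salary) FROM employees GROUP BY dept HAVING SUM(salary) > 103897

Result:
dept        | SUM(salary)
------------+------------
Engineering | 190444     
Legal       | 281888     
Sales       | 134306     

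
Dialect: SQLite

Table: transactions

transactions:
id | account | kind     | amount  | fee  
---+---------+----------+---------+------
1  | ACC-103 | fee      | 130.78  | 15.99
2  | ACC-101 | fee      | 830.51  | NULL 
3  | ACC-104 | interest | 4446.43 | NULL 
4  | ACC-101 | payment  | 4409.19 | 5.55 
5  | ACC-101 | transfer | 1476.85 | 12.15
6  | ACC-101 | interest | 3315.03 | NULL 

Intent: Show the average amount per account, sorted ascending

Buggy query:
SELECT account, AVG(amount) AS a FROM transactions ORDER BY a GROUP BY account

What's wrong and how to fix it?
Bug: GROUP BY must precede ORDER BY

Fix: Move ORDER BY to the end, after GROUP BY

Corrected query:
SELECT account, AVG(amount) AS a FROM transactions GROUP BY account ORDER BY a

Result:
account | a       
--------+---------
ACC-103 | 130.78  
ACC-101 | 2507.895
ACC-104 | 4446.43 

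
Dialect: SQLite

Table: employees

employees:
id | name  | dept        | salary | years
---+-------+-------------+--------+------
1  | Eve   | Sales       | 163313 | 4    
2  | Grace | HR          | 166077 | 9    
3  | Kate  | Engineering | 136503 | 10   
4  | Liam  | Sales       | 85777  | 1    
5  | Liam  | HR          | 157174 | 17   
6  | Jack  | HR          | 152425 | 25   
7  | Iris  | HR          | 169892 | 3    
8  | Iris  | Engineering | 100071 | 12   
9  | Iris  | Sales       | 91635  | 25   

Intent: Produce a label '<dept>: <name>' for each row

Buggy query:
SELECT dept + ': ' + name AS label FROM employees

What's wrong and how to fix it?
Bug: '+' is numeric addition; on text columns SQLite converts them to 0 instead of concatenating

Fix: Replace + with || to concatenate text

Corrected query:
SELECT dept || ': ' || name AS label FROM employees

Result:
label            
-----------------
Sales: Eve       
HR: Grace        
Engineering: Kate
Sales: Liam      
HR: Liam         
HR: Jack         
HR: Iris         
Engineering: Iris
Sales: Iris      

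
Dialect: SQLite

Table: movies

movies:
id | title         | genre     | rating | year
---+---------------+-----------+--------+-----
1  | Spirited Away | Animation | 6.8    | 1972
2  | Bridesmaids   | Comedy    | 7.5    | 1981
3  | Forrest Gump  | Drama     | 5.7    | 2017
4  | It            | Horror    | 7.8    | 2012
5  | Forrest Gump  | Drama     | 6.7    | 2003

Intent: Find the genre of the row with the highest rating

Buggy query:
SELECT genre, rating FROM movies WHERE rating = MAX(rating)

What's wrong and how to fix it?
Bug: WHERE is evaluated per row; an aggregate over the whole table isn't defined there

Fix: Use a subquery: WHERE rating = (SELECT MAX(rating) FROM movies)

Corrected query:
SELECT genre, rating FROM movies WHERE rating = (SELECT MAX(rating) FROM movies)

Result:
genre  | rating
-------+-------
Horror | 7.8   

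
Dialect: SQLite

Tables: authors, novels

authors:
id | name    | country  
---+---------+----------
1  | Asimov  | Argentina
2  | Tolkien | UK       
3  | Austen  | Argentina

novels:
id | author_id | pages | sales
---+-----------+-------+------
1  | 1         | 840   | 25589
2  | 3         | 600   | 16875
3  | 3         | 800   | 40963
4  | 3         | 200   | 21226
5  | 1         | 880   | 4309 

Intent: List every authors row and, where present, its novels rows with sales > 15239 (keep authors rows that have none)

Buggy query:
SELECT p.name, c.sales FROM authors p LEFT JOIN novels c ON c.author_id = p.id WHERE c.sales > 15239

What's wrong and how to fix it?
Bug: Filtering c.sales in WHERE discards the NULL rows produced by LEFT JOIN, turning it into an inner join

Fix: Put 'c.sales > 15239' in the JOIN's ON clause instead of WHERE

Corrected query:
SELECT p.name, c.sales FROM authors p LEFT JOIN novels c ON c.author_id = p.id AND c.sales > 15239

Result:
name    | sales
--------+------
Asimov  | 25589
Tolkien | NULL 
Austen  | 16875
Austen  | 21226
Austen  | 40963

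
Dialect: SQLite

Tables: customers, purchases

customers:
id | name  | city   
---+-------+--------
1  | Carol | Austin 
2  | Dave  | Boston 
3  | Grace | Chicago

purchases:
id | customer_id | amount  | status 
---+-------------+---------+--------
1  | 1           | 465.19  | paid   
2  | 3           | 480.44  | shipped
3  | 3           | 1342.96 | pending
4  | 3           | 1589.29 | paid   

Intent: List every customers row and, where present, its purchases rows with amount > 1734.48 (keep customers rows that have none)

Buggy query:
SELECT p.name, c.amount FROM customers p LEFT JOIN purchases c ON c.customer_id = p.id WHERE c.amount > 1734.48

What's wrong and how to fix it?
Bug: Filtering c.amount in WHERE discards the NULL rows produced by LEFT JOIN, turning it into an inner join

Fix: Move the right-table condition into the ON clause so unmatched parents are kept

Corrected query:
SELECT p.name, c.amount FROM customers p LEFT JOIN purchases c ON c.customer_id = p.id AND c.amount > 1734.48

Result:
name  | amount
------+-------
Carol | NULL  
Dave  | NULL  
Grace | NULL  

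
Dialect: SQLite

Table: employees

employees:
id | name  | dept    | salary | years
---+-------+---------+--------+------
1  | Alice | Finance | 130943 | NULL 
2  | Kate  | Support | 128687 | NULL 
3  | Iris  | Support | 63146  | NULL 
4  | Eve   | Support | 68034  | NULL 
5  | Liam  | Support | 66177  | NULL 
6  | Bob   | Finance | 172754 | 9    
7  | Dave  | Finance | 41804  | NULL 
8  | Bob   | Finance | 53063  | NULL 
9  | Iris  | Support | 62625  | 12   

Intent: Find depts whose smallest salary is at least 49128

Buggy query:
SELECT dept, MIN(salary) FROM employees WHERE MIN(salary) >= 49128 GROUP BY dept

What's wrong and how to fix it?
Bug: MIN() in WHERE is a misuse of aggregate

Fix: Replace WHERE with HAVING after the GROUP BY

Corrected query:
SELECT dept, MIN(salary) FROM employees GROUP BY dept HAVING MIN(salary) >= 49128

Result:
dept    | MIN(salary)
--------+------------
Support | 62625      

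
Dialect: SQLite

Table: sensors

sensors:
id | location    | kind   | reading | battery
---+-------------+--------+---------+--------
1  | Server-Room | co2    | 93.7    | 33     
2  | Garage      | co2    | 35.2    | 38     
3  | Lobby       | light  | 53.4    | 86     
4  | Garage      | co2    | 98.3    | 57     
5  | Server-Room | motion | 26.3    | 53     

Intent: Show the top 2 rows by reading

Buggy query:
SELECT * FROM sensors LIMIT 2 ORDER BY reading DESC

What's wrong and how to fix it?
Bug: LIMIT must come after ORDER BY

Fix: Sort with ORDER BY, then apply LIMIT

Corrected query:
SELECT * FROM sensors ORDER BY reading DESC LIMIT 2

Result:
id | location    | kind | reading | battery
---+-------------+------+---------+--------
4  | Garage      | co2  | 98.3    | 57     
1  | Server-Room | co2  | 93.7    | 33     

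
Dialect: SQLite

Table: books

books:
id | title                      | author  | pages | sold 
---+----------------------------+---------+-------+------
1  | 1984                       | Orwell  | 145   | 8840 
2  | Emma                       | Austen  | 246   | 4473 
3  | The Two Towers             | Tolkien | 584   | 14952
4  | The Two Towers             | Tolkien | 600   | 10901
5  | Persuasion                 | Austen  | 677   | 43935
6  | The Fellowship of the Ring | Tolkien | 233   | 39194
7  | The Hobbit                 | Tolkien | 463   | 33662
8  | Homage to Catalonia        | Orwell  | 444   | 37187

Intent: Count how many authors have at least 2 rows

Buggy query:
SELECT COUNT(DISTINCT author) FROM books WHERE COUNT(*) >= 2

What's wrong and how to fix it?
Bug: COUNT(*) cannot appear in WHERE; the per-group count doesn't exist yet

Fix: Group first with HAVING COUNT(*) >= 2, then COUNT the resulting groups

Corrected query:
SELECT COUNT(*) FROM (SELECT author FROM books GROUP BY author HAVING COUNT(*) >= 2)

Result:
COUNT(*)
--------
3       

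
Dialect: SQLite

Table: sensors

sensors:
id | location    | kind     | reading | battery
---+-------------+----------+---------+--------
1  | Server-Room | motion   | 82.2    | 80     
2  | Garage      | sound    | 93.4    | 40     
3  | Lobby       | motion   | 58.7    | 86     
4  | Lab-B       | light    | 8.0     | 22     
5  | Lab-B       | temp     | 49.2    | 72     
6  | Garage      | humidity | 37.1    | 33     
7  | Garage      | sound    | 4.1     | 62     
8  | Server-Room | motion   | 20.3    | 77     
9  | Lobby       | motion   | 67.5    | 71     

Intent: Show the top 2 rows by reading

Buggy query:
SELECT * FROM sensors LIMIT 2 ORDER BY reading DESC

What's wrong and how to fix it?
Bug: LIMIT must come after ORDER BY

Fix: Swap the clauses: ORDER BY first, then LIMIT

Corrected query:
SELECT * FROM sensors ORDER BY reading DESC LIMIT 2

Result:
id | location    | kind   | reading | battery
---+-------------+--------+---------+--------
2  | Garage      | sound  | 93.4    | 40     
1  | Server-Room | motion | 82.2    | 80     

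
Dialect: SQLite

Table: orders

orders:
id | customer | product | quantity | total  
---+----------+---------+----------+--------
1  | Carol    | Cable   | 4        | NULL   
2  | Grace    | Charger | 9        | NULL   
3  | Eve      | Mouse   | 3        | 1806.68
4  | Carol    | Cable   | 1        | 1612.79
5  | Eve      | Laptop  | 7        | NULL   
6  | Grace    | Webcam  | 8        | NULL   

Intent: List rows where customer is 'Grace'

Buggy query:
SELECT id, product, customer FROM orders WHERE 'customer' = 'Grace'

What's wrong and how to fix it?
Bug: 'customer' in single quotes is a string literal, not the column; the comparison is literal-vs-literal and never true

Fix: Reference the column as customer without single quotes

Corrected query:
SELECT id, product, customer FROM orders WHERE customer = 'Grace'

Result:
id | product | customer
---+---------+---------
2  | Charger | Grace   
6  | Webcam  | Grace   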